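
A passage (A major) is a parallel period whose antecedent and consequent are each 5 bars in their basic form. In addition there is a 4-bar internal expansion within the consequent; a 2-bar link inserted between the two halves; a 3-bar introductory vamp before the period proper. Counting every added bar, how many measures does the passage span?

Basic parallel period: 5 + 5 = 10 bars.
10 (basic form) + 4 (internal expansion) + 2 (link) + 3 (introduction) = 19.

19 measures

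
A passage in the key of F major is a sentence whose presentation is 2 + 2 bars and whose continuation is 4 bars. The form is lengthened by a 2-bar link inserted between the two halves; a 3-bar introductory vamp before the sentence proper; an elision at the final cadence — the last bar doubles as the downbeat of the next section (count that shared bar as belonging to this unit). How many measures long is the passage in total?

Basic sentence: 2 + 2 + 4 = 8 bars.
8 (basic form) + 2 (link) + 3 (introduction) = 13.
The elision shares a bar with the next section but does not change this unit's count.

13 measures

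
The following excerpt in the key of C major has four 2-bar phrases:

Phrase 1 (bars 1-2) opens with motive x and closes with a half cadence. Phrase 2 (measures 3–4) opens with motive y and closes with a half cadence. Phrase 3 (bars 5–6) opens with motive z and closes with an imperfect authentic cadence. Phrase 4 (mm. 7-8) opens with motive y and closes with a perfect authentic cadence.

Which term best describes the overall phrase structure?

contrasting double period

Four phrases in two halves: the first half (mm. 1–4) ends with a half cadence, the second (mm. 5–8) with a perfect authentic cadence — a large antecedent–consequent pair, i.e. a double period.
Phrase 3 begins with different material from phrase 1, making it contrasting.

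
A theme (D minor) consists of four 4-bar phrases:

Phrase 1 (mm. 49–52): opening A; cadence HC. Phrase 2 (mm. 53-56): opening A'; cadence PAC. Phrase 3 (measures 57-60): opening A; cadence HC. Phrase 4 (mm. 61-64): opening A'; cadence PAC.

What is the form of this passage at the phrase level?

The cadence pattern HC–PAC–HC–PAC is weak–strong twice, and phrases 3–4 restate phrases 1–2: a period heard twice, not a double period (which would end weakly at phrase 2).

repeated period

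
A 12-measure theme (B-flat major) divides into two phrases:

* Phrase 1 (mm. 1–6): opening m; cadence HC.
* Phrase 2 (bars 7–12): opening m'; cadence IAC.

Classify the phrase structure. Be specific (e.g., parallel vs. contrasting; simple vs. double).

Phrase 1 ends with a half cadence (weaker) and phrase 2 with an imperfect authentic cadence (stronger): antecedent + consequent = a period.
The two phrases open with the same material (m / m'), so the period is parallel.

parallel period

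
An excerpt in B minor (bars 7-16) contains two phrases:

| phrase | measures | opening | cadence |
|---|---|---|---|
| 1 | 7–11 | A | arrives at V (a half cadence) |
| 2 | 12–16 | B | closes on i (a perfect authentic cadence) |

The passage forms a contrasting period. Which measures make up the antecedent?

The phrase ending with the weaker cadence (half cadence) is the antecedent; the one ending more conclusively (perfect authentic cadence) is the consequent. The antecedent is measures 7–11.

measures 7–11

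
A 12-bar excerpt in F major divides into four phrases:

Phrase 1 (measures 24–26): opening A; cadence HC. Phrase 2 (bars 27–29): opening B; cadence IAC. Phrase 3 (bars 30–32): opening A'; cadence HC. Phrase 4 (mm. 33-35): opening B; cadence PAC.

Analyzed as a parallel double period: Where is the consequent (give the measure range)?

measures 30–35

In a double period the four phrases pair into a large antecedent (phrases 1–2, ending imperfect authentic cadence) and a large consequent (phrases 3–4, ending perfect authentic cadence). The consequent spans bars 30–35.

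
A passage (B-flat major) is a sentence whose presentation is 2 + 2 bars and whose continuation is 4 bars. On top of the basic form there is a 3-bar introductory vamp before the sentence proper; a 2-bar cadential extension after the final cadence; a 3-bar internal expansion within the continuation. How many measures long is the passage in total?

Basic sentence: 2 + 2 + 4 = 8 bars.
8 (basic form) + 3 (introduction) + 2 (cadential extension) + 3 (internal expansion) = 16.

16 measures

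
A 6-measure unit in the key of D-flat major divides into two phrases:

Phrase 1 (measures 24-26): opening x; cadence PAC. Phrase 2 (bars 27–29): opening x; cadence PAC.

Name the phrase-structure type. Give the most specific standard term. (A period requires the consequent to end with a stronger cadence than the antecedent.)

Both phrases have the same opening (x) and the same cadence (perfect authentic cadence): the second is a restatement, not a consequent, so this is a repeated phrase rather than a period.

repeated phrase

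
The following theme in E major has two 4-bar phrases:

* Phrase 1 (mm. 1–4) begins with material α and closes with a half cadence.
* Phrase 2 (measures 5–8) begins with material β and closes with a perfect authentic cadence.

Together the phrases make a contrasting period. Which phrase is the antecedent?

The phrase ending with the weaker cadence (half cadence) is the antecedent; the one ending more conclusively (perfect authentic cadence) is the consequent. The antecedent is phrase 1.

phrase 1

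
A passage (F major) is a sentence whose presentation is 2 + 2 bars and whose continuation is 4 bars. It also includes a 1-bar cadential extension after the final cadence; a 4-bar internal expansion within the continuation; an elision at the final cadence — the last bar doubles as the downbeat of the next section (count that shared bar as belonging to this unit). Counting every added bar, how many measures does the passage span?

13 measures

Basic sentence: 2 + 2 + 4 = 8 bars.
8 (basic form) + 1 (cadential extension) + 4 (internal expansion) = 13.
The elision shares a bar with the next section but does not change this unit's count.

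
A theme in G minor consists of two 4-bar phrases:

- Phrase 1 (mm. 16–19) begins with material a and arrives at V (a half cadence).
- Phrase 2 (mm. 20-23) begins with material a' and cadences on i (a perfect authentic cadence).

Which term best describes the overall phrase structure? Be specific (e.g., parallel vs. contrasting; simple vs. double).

Phrase 1 ends with a half cadence (weaker) and phrase 2 with a perfect authentic cadence (stronger): antecedent + consequent = a period.
The two phrases open with the same material (a / a'), so the period is parallel.

parallel period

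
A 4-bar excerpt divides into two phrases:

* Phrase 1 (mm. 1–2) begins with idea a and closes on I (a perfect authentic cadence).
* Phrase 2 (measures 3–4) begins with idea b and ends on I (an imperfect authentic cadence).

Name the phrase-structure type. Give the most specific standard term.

The second phrase closes with an imperfect authentic cadence, which is not stronger than the first phrase's perfect authentic cadence; without a weak→strong cadential pair there is no antecedent–consequent relationship, so this is a phrase group rather than a period.

phrase group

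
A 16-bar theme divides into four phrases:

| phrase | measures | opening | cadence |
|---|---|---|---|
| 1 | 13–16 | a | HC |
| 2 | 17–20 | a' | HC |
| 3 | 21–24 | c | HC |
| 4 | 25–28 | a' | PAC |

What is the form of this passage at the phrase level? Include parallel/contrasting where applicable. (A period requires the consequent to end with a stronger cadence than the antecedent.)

contrasting double period

Four phrases in two halves: the first half (mm. 13-20) ends with a half cadence, the second (mm. 21–28) with a perfect authentic cadence — a large antecedent–consequent pair, i.e. a double period.
Phrase 3 begins with different material from phrase 1, making it contrasting.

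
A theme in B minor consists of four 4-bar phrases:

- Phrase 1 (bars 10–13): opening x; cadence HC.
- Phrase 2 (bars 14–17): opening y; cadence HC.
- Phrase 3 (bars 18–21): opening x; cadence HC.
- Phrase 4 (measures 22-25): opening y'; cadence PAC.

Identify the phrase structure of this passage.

parallel double period

Four phrases in two halves: the first half (mm. 10–17) ends with a half cadence, the second (bars 18–25) with a perfect authentic cadence — a large antecedent–consequent pair, i.e. a double period.
Phrase 3 begins with the same material as phrase 1, making it parallel.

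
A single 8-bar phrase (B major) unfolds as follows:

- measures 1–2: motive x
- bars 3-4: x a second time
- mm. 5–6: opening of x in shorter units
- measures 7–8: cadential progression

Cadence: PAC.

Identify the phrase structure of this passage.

Basic idea (mm. 1–2) + its repetition (mm. 3–4) form the presentation; fragmentation and cadence (measures 5-8) form the continuation — the 8-bar whole is a sentence.

sentence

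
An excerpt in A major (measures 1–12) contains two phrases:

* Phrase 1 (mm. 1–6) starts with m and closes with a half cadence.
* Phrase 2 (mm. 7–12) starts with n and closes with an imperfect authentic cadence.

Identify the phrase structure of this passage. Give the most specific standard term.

Phrase 1 ends with a half cadence (weaker) and phrase 2 with an imperfect authentic cadence (stronger): antecedent + consequent = a period.
The two phrases open with different material (m / n), so the period is contrasting.

contrasting period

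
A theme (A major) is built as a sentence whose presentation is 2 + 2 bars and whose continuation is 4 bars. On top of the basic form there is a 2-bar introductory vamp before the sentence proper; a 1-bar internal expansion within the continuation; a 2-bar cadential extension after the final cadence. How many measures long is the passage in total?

13 measures

Basic sentence: 2 + 2 + 4 = 8 bars.
8 (basic form) + 2 (introduction) + 1 (internal expansion) + 2 (cadential extension) = 13.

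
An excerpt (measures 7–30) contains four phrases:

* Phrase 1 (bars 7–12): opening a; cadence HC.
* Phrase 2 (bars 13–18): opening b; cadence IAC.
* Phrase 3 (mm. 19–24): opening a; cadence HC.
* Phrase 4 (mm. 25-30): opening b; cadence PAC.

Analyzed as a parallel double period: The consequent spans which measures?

In a double period the four phrases pair into a large antecedent (phrases 1–2, ending imperfect authentic cadence) and a large consequent (phrases 3–4, ending perfect authentic cadence). The consequent spans mm. 19-30.

measures 19–30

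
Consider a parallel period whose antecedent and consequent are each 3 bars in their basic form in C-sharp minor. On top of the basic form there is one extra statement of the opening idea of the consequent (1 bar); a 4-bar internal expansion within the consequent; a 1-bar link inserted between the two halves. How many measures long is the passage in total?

Basic parallel period: 3 + 3 = 6 bars.
6 (basic form) + 1 (extra statement) + 4 (internal expansion) + 1 (link) = 12.

12 measures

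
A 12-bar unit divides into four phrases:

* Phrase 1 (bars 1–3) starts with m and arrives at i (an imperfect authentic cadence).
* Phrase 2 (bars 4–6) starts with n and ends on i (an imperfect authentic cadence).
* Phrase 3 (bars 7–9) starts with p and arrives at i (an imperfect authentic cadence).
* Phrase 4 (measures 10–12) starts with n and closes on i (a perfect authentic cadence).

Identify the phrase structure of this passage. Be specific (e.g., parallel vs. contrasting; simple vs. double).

Four phrases in two halves: the first half (mm. 1–6) ends with an imperfect authentic cadence, the second (mm. 7-12) with a perfect authentic cadence — a large antecedent–consequent pair, i.e. a double period.
Phrase 3 begins with different material from phrase 1, making it contrasting.

contrasting double period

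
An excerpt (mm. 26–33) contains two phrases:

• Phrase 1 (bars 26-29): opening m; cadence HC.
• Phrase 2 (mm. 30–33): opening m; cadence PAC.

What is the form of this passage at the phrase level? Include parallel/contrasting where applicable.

parallel period

Phrase 1 ends with a half cadence (weaker) and phrase 2 with a perfect authentic cadence (stronger): antecedent + consequent = a period.
The two phrases open with the same material (m / m), so the period is parallel.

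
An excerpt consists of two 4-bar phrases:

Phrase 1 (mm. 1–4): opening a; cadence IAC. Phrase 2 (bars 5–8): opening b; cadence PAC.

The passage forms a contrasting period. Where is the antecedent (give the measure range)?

The antecedent is the phrase ending with the weaker cadence (imperfect authentic cadence, phrase 1) and the consequent the one ending more conclusively (perfect authentic cadence, phrase 2); the antecedent is mm. 1-4.

measures 1–4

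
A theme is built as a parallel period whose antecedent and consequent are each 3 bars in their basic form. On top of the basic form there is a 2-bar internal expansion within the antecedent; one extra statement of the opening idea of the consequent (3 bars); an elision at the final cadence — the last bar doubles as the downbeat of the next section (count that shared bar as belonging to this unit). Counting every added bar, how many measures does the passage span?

Basic parallel period: 3 + 3 = 6 bars.
6 (basic form) + 2 (internal expansion) + 3 (extra statement) = 11.
The elision shares a bar with the next section but does not change this unit's count.

11 measures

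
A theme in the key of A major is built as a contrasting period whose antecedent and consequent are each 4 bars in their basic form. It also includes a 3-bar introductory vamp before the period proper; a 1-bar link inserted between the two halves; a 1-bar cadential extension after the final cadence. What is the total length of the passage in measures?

Basic contrasting period: 4 + 4 = 8 bars.
8 (basic form) + 3 (introduction) + 1 (link) + 1 (cadential extension) = 13.

13 measures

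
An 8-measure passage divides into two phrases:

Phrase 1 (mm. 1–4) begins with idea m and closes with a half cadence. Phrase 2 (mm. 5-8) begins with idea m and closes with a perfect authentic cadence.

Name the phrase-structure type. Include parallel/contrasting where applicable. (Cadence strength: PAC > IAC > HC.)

Phrase 1 ends with a half cadence (weaker) and phrase 2 with a perfect authentic cadence (stronger): antecedent + consequent = a period.
The two phrases open with the same material (m / m), so the period is parallel.

parallel period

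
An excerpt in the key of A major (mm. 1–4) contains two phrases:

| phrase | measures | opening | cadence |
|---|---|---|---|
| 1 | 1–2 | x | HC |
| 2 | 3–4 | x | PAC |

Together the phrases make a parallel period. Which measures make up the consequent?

measures 3–4

The phrase ending with the weaker cadence (half cadence) is the antecedent; the one ending more conclusively (perfect authentic cadence) is the consequent. The consequent is measures 3–4.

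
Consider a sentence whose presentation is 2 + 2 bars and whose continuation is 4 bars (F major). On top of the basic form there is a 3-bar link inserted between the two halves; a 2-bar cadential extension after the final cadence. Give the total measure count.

13 measures

Basic sentence: 2 + 2 + 4 = 8 bars.
8 (basic form) + 3 (link) + 2 (cadential extension) = 13.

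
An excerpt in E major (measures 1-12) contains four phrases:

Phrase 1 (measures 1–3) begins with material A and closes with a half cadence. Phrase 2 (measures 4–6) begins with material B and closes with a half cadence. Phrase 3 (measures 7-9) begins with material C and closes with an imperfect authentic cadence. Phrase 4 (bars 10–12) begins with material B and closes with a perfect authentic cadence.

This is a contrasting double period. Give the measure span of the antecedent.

measures 1–6

In a double period the first pair of phrases (ending half cadence) is the large antecedent and the second pair (ending perfect authentic cadence) is the large consequent; the antecedent is measures 1–6.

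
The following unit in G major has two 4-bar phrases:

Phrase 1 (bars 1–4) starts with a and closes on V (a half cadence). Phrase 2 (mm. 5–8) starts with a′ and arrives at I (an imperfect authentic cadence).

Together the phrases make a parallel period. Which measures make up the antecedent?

The phrase ending with the weaker cadence (half cadence) is the antecedent; the one ending more conclusively (imperfect authentic cadence) is the consequent. The antecedent is measures 1–4.

measures 1–4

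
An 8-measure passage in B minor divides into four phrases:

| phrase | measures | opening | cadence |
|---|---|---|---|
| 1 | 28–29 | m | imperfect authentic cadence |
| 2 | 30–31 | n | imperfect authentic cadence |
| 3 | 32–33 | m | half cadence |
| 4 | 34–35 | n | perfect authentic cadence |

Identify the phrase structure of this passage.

Four phrases in two halves: the first half (measures 28-31) ends with an imperfect authentic cadence, the second (mm. 32-35) with a perfect authentic cadence — a large antecedent–consequent pair, i.e. a double period.
Phrase 3 begins with the same material as phrase 1, making it parallel.

parallel double period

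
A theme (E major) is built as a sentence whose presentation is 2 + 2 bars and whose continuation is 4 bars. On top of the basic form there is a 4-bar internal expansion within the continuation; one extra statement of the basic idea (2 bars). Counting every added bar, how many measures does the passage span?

14 measures

Basic sentence: 2 + 2 + 4 = 8 bars.
8 (basic form) + 4 (internal expansion) + 2 (extra statement) = 14.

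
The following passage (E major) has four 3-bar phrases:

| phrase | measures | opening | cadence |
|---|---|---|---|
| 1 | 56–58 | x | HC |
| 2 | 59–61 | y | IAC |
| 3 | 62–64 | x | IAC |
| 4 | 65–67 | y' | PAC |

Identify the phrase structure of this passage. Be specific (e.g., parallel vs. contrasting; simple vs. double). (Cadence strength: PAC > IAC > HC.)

parallel double period

Four phrases in two halves: the first half (mm. 56-61) ends with an imperfect authentic cadence, the second (measures 62–67) with a perfect authentic cadence — a large antecedent–consequent pair, i.e. a double period.
Phrase 3 begins with the same material as phrase 1, making it parallel.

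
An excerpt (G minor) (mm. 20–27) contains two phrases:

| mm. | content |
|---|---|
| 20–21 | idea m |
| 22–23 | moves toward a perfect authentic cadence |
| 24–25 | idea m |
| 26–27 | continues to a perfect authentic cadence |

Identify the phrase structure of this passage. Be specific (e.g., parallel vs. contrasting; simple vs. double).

Both phrases have the same opening (m) and the same cadence (perfect authentic cadence): the second is a restatement, not a consequent, so this is a repeated phrase rather than a period.

repeated phrase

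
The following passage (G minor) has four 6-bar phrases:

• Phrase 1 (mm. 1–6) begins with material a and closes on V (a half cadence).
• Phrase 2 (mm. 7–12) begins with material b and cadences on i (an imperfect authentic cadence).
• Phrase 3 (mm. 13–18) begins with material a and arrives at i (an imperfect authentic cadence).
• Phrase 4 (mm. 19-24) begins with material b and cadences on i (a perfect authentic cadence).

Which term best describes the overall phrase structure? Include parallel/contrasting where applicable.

parallel double period

Four phrases in two halves: the first half (bars 1-12) ends with an imperfect authentic cadence, the second (mm. 13–24) with a perfect authentic cadence — a large antecedent–consequent pair, i.e. a double period.
Phrase 3 begins with the same material as phrase 1, making it parallel.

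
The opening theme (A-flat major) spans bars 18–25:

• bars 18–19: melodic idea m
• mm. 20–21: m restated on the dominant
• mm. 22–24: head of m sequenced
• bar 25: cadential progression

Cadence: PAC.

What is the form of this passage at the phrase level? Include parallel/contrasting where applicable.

sentence

Basic idea (measures 18-19) + its repetition (measures 20–21) form the presentation; fragmentation and cadence (bars 22–25) form the continuation — the 8-bar whole is a sentence.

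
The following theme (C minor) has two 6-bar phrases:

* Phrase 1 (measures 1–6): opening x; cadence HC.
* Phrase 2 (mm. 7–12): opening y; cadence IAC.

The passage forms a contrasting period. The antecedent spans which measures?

measures 1–6

The antecedent is the phrase ending with the weaker cadence (half cadence, phrase 1) and the consequent the one ending more conclusively (imperfect authentic cadence, phrase 2); the antecedent is bars 1–6.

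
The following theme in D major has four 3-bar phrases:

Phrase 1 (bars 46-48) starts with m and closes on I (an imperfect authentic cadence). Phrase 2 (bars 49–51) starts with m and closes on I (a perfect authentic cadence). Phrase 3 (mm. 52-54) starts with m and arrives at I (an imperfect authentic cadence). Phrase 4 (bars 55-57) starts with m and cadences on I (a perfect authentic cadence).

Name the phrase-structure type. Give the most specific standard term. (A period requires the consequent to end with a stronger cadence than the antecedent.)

repeated period

The cadence pattern IAC–PAC–IAC–PAC is weak–strong twice, and phrases 3–4 restate phrases 1–2: a period heard twice, not a double period (which would end weakly at phrase 2).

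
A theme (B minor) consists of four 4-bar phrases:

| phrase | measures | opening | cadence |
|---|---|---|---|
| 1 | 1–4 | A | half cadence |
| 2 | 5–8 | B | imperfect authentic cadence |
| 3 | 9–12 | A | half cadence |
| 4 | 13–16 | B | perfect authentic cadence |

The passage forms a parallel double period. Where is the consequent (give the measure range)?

measures 9–16

In a double period the four phrases pair into a large antecedent (phrases 1–2, ending imperfect authentic cadence) and a large consequent (phrases 3–4, ending perfect authentic cadence). The consequent spans mm. 9-16.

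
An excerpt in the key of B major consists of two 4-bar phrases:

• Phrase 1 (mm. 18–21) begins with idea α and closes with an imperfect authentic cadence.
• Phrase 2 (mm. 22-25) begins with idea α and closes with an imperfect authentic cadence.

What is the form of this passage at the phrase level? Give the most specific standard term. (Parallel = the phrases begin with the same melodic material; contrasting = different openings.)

Both phrases have the same opening (α) and the same cadence (imperfect authentic cadence): the second is a restatement, not a consequent, so this is a repeated phrase rather than a period.

repeated phrase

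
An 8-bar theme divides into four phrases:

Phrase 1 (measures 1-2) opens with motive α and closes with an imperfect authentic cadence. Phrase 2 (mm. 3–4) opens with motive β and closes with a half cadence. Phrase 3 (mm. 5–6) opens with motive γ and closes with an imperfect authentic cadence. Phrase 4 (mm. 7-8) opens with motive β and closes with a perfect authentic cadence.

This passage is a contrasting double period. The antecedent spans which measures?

In a double period the four phrases pair into a large antecedent (phrases 1–2, ending half cadence) and a large consequent (phrases 3–4, ending perfect authentic cadence). The antecedent spans mm. 1–4.

measures 1–4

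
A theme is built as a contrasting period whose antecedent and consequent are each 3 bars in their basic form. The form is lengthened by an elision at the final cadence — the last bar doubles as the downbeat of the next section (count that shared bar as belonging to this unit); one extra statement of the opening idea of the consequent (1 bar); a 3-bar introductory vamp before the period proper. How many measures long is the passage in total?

10 measures

Basic contrasting period: 3 + 3 = 6 bars.
6 (basic form) + 1 (extra statement) + 3 (introduction) = 10.
The elision shares a bar with the next section but does not change this unit's count.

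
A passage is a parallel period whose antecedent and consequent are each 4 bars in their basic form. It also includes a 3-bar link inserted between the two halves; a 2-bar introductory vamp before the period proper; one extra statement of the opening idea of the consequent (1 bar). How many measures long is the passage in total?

Basic parallel period: 4 + 4 = 8 bars.
8 (basic form) + 3 (link) + 2 (introduction) + 1 (extra statement) = 14.

14 measures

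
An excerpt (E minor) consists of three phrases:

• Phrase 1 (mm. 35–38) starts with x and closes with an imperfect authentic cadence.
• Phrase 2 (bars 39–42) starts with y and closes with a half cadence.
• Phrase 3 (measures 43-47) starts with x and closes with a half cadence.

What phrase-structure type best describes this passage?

phrase group

The final phrase closes with a half cadence, which is not stronger than the preceding half cadence; the 3 phrases lack an overall antecedent–consequent design and so form a phrase group.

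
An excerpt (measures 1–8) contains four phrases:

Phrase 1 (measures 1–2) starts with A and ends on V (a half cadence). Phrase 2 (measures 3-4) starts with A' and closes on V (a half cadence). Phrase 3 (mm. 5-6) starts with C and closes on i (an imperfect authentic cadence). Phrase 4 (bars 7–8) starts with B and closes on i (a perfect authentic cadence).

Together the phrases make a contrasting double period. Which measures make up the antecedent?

measures 1–4

In a double period the first pair of phrases (ending half cadence) is the large antecedent and the second pair (ending perfect authentic cadence) is the large consequent; the antecedent is measures 1–4.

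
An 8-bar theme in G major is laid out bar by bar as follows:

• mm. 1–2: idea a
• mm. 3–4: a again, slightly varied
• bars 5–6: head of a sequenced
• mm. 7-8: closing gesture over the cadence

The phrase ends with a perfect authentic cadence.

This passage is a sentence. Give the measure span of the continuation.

measures 5–8

After the presentation (measures 1–4), the continuation covers the fragmentation through the cadence: measures 5-8.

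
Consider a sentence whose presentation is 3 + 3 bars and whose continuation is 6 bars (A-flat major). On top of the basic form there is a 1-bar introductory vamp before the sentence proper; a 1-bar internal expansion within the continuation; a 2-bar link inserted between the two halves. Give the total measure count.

16 measures

Basic sentence: 3 + 3 + 6 = 12 bars.
12 (basic form) + 1 (introduction) + 1 (internal expansion) + 2 (link) = 16.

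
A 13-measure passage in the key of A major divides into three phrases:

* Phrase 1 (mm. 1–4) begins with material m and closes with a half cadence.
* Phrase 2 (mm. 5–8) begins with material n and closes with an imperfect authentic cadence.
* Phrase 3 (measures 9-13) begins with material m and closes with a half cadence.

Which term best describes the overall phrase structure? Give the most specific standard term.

The final phrase closes with a half cadence, which is not stronger than the preceding imperfect authentic cadence; the 3 phrases lack an overall antecedent–consequent design and so form a phrase group.

phrase group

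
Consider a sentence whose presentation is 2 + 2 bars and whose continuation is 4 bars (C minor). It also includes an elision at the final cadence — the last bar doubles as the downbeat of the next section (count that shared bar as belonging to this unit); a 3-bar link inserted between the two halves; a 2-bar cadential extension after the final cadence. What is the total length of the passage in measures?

13 measures

Basic sentence: 2 + 2 + 4 = 8 bars.
8 (basic form) + 3 (link) + 2 (cadential extension) = 13.
The elision shares a bar with the next section but does not change this unit's count.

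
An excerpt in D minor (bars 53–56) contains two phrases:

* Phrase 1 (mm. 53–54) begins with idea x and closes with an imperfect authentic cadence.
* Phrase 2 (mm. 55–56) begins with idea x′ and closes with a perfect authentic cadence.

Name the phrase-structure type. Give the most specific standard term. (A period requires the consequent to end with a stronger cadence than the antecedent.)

Phrase 1 ends with an imperfect authentic cadence (weaker) and phrase 2 with a perfect authentic cadence (stronger): antecedent + consequent = a period.
The two phrases open with the same material (x / x′), so the period is parallel.

parallel period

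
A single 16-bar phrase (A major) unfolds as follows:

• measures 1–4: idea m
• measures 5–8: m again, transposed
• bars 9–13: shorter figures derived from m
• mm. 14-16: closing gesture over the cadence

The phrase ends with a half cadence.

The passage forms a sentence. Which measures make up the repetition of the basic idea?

The presentation of a sentence is the basic idea (mm. 1–4) plus its repetition (bars 5-8); the repetition of the basic idea is therefore bars 5–8.

measures 5–8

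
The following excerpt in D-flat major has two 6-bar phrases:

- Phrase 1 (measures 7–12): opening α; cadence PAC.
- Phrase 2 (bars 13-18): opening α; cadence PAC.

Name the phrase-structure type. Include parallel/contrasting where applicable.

Both phrases have the same opening (α) and the same cadence (perfect authentic cadence): the second is a restatement, not a consequent, so this is a repeated phrase rather than a period.

repeated phrase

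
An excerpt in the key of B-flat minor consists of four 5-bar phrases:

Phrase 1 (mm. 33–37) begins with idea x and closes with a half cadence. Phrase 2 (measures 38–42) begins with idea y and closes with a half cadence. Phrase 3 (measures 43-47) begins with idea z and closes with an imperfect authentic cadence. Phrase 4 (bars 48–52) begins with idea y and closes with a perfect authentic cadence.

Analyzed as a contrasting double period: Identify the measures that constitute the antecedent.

In a double period the four phrases pair into a large antecedent (phrases 1–2, ending half cadence) and a large consequent (phrases 3–4, ending perfect authentic cadence). The antecedent spans mm. 33–42.

measures 33–42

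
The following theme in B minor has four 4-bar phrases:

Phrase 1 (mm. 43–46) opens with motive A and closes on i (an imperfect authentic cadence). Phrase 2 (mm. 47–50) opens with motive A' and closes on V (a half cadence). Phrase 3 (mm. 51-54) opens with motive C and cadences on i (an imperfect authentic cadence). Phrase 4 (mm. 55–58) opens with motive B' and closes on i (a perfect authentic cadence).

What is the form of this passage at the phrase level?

Four phrases in two halves: the first half (bars 43-50) ends with a half cadence, the second (mm. 51–58) with a perfect authentic cadence — a large antecedent–consequent pair, i.e. a double period.
Phrase 3 begins with different material from phrase 1, making it contrasting.

contrasting double period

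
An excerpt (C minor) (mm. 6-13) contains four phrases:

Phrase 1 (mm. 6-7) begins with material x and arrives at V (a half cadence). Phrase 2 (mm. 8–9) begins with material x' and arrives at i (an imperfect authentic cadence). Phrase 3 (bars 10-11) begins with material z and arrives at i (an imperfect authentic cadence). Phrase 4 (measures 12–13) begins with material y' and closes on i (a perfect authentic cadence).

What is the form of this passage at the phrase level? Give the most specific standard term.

contrasting double period

Four phrases in two halves: the first half (mm. 6-9) ends with an imperfect authentic cadence, the second (measures 10–13) with a perfect authentic cadence — a large antecedent–consequent pair, i.e. a double period.
Phrase 3 begins with different material from phrase 1, making it contrasting.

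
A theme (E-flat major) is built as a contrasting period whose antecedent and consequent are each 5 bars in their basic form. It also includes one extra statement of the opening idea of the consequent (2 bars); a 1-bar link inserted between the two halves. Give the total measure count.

Basic contrasting period: 5 + 5 = 10 bars.
10 (basic form) + 2 (extra statement) + 1 (link) = 13.

13 measures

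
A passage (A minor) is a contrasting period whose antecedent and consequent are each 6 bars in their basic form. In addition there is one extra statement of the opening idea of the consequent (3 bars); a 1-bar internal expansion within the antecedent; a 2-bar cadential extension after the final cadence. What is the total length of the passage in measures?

Basic contrasting period: 6 + 6 = 12 bars.
12 (basic form) + 3 (extra statement) + 1 (internal expansion) + 2 (cadential extension) = 18.

18 measures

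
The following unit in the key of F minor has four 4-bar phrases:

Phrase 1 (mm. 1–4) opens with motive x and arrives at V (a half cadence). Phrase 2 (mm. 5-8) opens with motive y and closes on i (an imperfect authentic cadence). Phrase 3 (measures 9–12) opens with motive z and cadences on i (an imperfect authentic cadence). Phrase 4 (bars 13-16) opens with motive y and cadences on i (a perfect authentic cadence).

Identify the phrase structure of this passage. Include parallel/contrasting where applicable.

Four phrases in two halves: the first half (mm. 1–8) ends with an imperfect authentic cadence, the second (mm. 9–16) with a perfect authentic cadence — a large antecedent–consequent pair, i.e. a double period.
Phrase 3 begins with different material from phrase 1, making it contrasting.

contrasting double period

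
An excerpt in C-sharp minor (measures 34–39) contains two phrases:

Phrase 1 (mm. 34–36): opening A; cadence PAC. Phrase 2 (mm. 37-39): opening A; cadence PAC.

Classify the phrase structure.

repeated phrase

Both phrases have the same opening (A) and the same cadence (perfect authentic cadence): the second is a restatement, not a consequent, so this is a repeated phrase rather than a period.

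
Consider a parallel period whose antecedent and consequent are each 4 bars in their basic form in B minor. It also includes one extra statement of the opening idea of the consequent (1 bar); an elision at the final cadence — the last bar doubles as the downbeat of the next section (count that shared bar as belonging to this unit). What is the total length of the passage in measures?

Basic parallel period: 4 + 4 = 8 bars.
8 (basic form) + 1 (extra statement) = 9.
The elision shares a bar with the next section but does not change this unit's count.

9 measures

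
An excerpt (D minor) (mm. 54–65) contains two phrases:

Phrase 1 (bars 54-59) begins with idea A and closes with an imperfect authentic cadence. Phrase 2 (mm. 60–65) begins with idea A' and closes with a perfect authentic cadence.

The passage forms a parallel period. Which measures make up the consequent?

measures 60–65

The antecedent is the phrase ending with the weaker cadence (imperfect authentic cadence, phrase 1) and the consequent the one ending more conclusively (perfect authentic cadence, phrase 2); the consequent is measures 60–65.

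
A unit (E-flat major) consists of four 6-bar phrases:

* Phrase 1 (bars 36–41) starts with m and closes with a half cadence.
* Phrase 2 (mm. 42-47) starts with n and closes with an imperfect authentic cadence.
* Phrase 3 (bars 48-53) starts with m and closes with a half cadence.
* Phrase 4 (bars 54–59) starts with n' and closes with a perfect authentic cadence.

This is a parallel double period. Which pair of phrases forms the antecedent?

phrases 1 and 2

In a double period the first pair of phrases (ending imperfect authentic cadence) is the large antecedent and the second pair (ending perfect authentic cadence) is the large consequent; the antecedent is phrases 1 and 2.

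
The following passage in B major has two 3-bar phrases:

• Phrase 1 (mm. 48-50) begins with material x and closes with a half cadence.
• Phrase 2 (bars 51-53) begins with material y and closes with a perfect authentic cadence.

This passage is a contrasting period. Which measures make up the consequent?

The antecedent is the phrase ending with the weaker cadence (half cadence, phrase 1) and the consequent the one ending more conclusively (perfect authentic cadence, phrase 2); the consequent is mm. 51–53.

measures 51–53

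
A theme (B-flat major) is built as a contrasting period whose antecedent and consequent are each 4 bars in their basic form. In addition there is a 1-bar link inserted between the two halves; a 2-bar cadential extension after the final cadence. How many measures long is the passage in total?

Basic contrasting period: 4 + 4 = 8 bars.
8 (basic form) + 1 (link) + 2 (cadential extension) = 11.

11 measures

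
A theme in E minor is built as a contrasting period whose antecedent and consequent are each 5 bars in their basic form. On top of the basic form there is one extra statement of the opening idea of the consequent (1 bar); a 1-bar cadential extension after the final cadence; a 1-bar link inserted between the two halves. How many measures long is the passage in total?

Basic contrasting period: 5 + 5 = 10 bars.
10 (basic form) + 1 (extra statement) + 1 (cadential extension) + 1 (link) = 13.

13 measures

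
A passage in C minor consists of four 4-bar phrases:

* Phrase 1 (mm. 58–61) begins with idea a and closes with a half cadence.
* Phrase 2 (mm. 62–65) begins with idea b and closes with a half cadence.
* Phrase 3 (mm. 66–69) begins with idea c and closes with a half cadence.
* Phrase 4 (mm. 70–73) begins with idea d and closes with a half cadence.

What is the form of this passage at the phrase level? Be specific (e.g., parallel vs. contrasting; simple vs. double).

Phrase 4 ends with a half cadence, no stronger than phrase 2's half cadence, so the four phrases do not form a double period; nor do phrases 3–4 duplicate 1–2, so it is not a repeated period. With no phrase reaching a conclusive cadence, the passage is a phrase group.

phrase group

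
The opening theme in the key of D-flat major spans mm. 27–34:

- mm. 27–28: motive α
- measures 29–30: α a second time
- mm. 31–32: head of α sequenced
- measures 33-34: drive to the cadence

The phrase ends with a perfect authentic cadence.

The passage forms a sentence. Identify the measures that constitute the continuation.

measures 31–34

After the presentation (mm. 27–30), the continuation covers the fragmentation through the cadence: measures 31–34.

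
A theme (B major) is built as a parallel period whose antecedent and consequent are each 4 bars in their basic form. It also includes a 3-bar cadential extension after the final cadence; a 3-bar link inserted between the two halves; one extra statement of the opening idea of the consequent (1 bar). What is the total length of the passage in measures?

Basic parallel period: 4 + 4 = 8 bars.
8 (basic form) + 3 (cadential extension) + 3 (link) + 1 (extra statement) = 15.

15 measures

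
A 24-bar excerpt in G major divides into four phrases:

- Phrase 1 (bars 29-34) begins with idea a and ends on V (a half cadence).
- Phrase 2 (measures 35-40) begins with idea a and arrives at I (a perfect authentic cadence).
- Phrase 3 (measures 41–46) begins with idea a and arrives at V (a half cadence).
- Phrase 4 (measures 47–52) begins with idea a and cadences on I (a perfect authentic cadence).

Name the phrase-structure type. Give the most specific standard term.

repeated period

The cadence pattern HC–PAC–HC–PAC is weak–strong twice, and phrases 3–4 restate phrases 1–2: a period heard twice, not a double period (which would end weakly at phrase 2).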